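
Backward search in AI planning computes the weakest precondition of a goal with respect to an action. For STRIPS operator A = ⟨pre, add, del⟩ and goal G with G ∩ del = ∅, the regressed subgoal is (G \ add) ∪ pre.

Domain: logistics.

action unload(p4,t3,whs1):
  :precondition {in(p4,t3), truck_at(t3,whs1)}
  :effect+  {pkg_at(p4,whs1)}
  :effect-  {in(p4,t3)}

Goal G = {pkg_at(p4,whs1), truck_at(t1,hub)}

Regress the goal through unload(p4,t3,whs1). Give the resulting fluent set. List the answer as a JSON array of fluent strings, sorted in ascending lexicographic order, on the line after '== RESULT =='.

Regress:
  G ∩ del = {}  (empty — regression defined)
  G \ add = {pkg_at(p4,whs1), truck_at(t1,hub)} \ {pkg_at(p4,whs1)} = {truck_at(t1,hub)}
  ∪ pre   = {truck_at(t1,hub)} ∪ {in(p4,t3), truck_at(t3,whs1)}
          = {in(p4,t3), truck_at(t1,hub), truck_at(t3,whs1)}

== RESULT ==
["in(p4,t3)", "truck_at(t1,hub)", "truck_at(t3,whs1)"]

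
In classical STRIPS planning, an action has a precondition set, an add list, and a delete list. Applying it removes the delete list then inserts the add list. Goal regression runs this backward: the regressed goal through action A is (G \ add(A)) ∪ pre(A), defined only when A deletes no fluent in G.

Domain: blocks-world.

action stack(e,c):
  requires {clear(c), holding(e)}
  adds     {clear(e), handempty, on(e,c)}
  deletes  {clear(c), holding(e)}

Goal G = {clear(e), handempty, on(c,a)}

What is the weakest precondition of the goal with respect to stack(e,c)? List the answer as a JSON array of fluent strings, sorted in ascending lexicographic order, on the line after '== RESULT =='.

Compute (G \ add) ∪ pre:
  G ∩ del = {}  (empty — regression defined)
  G \ add = {clear(e), handempty, on(c,a)} \ {clear(e), handempty, on(e,c)} = {on(c,a)}
  ∪ pre   = {on(c,a)} ∪ {clear(c), holding(e)}
          = {clear(c), holding(e), on(c,a)}

== RESULT ==
["clear(c)", "holding(e)", "on(c,a)"]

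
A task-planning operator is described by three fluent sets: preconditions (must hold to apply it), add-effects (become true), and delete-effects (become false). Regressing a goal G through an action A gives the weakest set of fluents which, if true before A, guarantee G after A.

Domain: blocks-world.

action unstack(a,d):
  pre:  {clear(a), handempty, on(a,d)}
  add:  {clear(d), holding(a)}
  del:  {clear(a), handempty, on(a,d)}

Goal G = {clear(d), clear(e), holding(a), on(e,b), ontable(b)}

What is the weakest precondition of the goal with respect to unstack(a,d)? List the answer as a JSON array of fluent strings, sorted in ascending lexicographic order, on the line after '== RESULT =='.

Compute (G \ add) ∪ pre:
  G ∩ del = {}  (empty — regression defined)
  G \ add = {clear(d), clear(e), holding(a), on(e,b), ontable(b)} \ {clear(d), holding(a)} = {clear(e), on(e,b), ontable(b)}
  ∪ pre   = {clear(e), on(e,b), ontable(b)} ∪ {clear(a), handempty, on(a,d)}
          = {clear(a), clear(e), handempty, on(a,d), on(e,b), ontable(b)}

== RESULT ==
["clear(a)", "clear(e)", "handempty", "on(a,d)", "on(e,b)", "ontable(b)"]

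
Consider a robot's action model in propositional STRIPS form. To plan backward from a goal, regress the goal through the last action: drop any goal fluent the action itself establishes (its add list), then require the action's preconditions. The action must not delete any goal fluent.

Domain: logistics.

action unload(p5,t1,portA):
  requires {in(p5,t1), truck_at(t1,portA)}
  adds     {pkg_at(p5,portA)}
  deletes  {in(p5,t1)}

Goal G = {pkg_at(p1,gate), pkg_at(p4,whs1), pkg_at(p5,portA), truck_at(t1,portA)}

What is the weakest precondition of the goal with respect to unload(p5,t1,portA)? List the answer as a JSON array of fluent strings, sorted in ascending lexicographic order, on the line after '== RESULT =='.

Compute (G \ add) ∪ pre:
  G ∩ del = {}  (empty — regression defined)
  G \ add = {pkg_at(p1,gate), pkg_at(p4,whs1), pkg_at(p5,portA), truck_at(t1,portA)} \ {pkg_at(p5,portA)} = {pkg_at(p1,gate), pkg_at(p4,whs1), truck_at(t1,portA)}
  ∪ pre   = {pkg_at(p1,gate), pkg_at(p4,whs1), truck_at(t1,portA)} ∪ {in(p5,t1), truck_at(t1,portA)}
          = {in(p5,t1), pkg_at(p1,gate), pkg_at(p4,whs1), truck_at(t1,portA)}

== RESULT ==
["in(p5,t1)", "pkg_at(p1,gate)", "pkg_at(p4,whs1)", "truck_at(t1,portA)"]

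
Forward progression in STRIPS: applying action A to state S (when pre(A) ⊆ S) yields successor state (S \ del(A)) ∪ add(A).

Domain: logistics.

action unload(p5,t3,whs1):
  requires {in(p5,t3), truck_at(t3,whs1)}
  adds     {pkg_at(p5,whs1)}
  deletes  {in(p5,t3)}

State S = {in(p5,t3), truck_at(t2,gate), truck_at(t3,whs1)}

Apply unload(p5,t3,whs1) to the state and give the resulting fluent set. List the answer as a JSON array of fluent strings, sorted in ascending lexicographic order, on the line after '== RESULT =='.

Progress:
  pre ⊆ S: {in(p5,t3), truck_at(t3,whs1)} ⊆ S  — applicable
  S \ del = {truck_at(t2,gate), truck_at(t3,whs1)}
  ∪ add   = {pkg_at(p5,whs1), truck_at(t2,gate), truck_at(t3,whs1)}

== RESULT ==
["pkg_at(p5,whs1)", "truck_at(t2,gate)", "truck_at(t3,whs1)"]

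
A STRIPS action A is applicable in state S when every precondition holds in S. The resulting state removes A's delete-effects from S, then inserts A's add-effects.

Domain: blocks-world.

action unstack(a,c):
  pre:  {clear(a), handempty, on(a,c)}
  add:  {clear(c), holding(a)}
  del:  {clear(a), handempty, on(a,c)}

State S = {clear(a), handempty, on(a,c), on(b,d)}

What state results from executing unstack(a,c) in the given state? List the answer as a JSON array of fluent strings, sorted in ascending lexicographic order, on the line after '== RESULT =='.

Compute (S \ del) ∪ add:
  pre ⊆ S: {clear(a), handempty, on(a,c)} ⊆ S  — applicable
  S \ del = {on(b,d)}
  ∪ add   = {clear(c), holding(a), on(b,d)}

== RESULT ==
["clear(c)", "holding(a)", "on(b,d)"]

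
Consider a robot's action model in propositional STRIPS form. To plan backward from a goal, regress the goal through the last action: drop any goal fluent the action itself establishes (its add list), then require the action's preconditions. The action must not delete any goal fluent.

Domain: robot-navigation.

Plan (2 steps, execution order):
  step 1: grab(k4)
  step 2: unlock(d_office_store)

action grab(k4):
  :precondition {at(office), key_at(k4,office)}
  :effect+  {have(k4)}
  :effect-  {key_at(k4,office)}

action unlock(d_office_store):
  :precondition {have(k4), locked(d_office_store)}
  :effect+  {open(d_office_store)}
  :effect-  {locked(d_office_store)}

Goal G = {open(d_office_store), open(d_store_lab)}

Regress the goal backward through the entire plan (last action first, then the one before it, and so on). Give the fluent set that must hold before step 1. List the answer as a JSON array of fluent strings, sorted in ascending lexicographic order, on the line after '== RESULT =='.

Work backward from the goal:
  through step 2 (unlock(d_office_store)): drop {open(d_office_store)}, keep {open(d_store_lab)}, require {have(k4), locked(d_office_store)}
    → {have(k4), locked(d_office_store), open(d_store_lab)}
  through step 1 (grab(k4)): drop {have(k4)}, keep {locked(d_office_store), open(d_store_lab)}, require {at(office), key_at(k4,office)}
    → {at(office), key_at(k4,office), locked(d_office_store), open(d_store_lab)}

== RESULT ==
["at(office)", "key_at(k4,office)", "locked(d_office_store)", "open(d_store_lab)"]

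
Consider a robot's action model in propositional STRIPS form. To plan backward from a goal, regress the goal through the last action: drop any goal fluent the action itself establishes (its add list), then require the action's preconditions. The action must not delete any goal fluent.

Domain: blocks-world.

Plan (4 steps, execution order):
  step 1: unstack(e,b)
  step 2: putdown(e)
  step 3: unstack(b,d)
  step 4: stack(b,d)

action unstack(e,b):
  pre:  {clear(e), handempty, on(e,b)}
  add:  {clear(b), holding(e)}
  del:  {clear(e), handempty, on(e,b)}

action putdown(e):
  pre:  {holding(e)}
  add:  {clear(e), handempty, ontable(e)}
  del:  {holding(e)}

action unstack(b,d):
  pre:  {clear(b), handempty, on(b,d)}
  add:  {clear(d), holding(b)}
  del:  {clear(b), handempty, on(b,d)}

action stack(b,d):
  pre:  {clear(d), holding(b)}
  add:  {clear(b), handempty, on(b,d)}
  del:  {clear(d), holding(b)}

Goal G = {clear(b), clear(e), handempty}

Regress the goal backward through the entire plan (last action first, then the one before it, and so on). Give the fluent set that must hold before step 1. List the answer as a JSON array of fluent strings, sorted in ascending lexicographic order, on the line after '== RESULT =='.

Regress step by step:
  through step 4 (stack(b,d)): drop {clear(b), handempty}, keep {clear(e)}, require {clear(d), holding(b)}
    → {clear(d), clear(e), holding(b)}
  through step 3 (unstack(b,d)): drop {clear(d), holding(b)}, keep {clear(e)}, require {clear(b), handempty, on(b,d)}
    → {clear(b), clear(e), handempty, on(b,d)}
  through step 2 (putdown(e)): drop {clear(e), handempty}, keep {clear(b), on(b,d)}, require {holding(e)}
    → {clear(b), holding(e), on(b,d)}
  through step 1 (unstack(e,b)): drop {clear(b), holding(e)}, keep {on(b,d)}, require {clear(e), handempty, on(e,b)}
    → {clear(e), handempty, on(b,d), on(e,b)}

== RESULT ==
["clear(e)", "handempty", "on(b,d)", "on(e,b)"]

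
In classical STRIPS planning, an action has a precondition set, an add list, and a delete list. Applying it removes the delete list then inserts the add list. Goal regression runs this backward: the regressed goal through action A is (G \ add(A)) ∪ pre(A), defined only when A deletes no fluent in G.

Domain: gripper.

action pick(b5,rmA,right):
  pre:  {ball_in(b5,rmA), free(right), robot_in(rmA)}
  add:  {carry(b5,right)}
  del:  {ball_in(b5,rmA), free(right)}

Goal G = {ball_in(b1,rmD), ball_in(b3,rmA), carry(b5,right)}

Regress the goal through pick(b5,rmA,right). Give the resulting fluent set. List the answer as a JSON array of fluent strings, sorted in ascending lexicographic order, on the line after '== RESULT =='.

Compute (G \ add) ∪ pre:
  G ∩ del = {}  (empty — regression defined)
  G \ add = {ball_in(b1,rmD), ball_in(b3,rmA), carry(b5,right)} \ {carry(b5,right)} = {ball_in(b1,rmD), ball_in(b3,rmA)}
  ∪ pre   = {ball_in(b1,rmD), ball_in(b3,rmA)} ∪ {ball_in(b5,rmA), free(right), robot_in(rmA)}
          = {ball_in(b1,rmD), ball_in(b3,rmA), ball_in(b5,rmA), free(right), robot_in(rmA)}

== RESULT ==
["ball_in(b1,rmD)", "ball_in(b3,rmA)", "ball_in(b5,rmA)", "free(right)", "robot_in(rmA)"]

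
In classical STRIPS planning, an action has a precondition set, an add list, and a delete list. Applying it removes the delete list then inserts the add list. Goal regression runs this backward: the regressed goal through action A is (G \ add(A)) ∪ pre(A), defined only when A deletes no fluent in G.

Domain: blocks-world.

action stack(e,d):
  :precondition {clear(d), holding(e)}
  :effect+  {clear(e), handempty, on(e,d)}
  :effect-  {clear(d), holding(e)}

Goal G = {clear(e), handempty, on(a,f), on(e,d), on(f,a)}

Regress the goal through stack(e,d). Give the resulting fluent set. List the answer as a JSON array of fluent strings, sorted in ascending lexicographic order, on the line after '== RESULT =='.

Regress:
  G ∩ del = {}  (empty — regression defined)
  G \ add = {clear(e), handempty, on(a,f), on(e,d), on(f,a)} \ {clear(e), handempty, on(e,d)} = {on(a,f), on(f,a)}
  ∪ pre   = {on(a,f), on(f,a)} ∪ {clear(d), holding(e)}
          = {clear(d), holding(e), on(a,f), on(f,a)}

== RESULT ==
["clear(d)", "holding(e)", "on(a,f)", "on(f,a)"]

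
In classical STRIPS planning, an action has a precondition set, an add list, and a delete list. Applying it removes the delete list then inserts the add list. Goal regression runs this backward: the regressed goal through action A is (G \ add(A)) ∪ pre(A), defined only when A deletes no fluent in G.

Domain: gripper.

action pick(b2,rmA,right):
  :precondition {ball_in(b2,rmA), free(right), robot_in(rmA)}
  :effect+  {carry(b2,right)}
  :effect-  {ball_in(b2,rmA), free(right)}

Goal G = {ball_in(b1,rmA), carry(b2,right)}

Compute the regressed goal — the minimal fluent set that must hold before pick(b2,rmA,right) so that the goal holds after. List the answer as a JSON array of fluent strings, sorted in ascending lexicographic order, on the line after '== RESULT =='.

Compute (G \ add) ∪ pre:
  G ∩ del = {}  (empty — regression defined)
  G \ add = {ball_in(b1,rmA), carry(b2,right)} \ {carry(b2,right)} = {ball_in(b1,rmA)}
  ∪ pre   = {ball_in(b1,rmA)} ∪ {ball_in(b2,rmA), free(right), robot_in(rmA)}
          = {ball_in(b1,rmA), ball_in(b2,rmA), free(right), robot_in(rmA)}

== RESULT ==
["ball_in(b1,rmA)", "ball_in(b2,rmA)", "free(right)", "robot_in(rmA)"]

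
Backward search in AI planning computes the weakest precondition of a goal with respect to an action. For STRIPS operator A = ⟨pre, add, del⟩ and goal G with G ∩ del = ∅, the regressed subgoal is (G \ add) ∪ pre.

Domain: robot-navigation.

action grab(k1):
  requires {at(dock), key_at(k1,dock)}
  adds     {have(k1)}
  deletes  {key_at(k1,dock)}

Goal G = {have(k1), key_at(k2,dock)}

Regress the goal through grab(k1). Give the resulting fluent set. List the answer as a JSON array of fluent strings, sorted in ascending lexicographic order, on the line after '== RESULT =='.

Compute (G \ add) ∪ pre:
  G ∩ del = {}  (empty — regression defined)
  G \ add = {have(k1), key_at(k2,dock)} \ {have(k1)} = {key_at(k2,dock)}
  ∪ pre   = {key_at(k2,dock)} ∪ {at(dock), key_at(k1,dock)}
          = {at(dock), key_at(k1,dock), key_at(k2,dock)}

== RESULT ==
["at(dock)", "key_at(k1,dock)", "key_at(k2,dock)"]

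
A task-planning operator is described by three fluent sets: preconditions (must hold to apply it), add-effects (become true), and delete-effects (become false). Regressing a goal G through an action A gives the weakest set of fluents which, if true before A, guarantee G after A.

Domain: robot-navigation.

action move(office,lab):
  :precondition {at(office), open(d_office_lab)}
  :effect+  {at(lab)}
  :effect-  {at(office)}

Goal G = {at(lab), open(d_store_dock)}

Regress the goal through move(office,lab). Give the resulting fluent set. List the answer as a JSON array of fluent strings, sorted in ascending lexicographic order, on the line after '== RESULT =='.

Regress:
  G ∩ del = {}  (empty — regression defined)
  G \ add = {at(lab), open(d_store_dock)} \ {at(lab)} = {open(d_store_dock)}
  ∪ pre   = {open(d_store_dock)} ∪ {at(office), open(d_office_lab)}
          = {at(office), open(d_office_lab), open(d_store_dock)}

== RESULT ==
["at(office)", "open(d_office_lab)", "open(d_store_dock)"]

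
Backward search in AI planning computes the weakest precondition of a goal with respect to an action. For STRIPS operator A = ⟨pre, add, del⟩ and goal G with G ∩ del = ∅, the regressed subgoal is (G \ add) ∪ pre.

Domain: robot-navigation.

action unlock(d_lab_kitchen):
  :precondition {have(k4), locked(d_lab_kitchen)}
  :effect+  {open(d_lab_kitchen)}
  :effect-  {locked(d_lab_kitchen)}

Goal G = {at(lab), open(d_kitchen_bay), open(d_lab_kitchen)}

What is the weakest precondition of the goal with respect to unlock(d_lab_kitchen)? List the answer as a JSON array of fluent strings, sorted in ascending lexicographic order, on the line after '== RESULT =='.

Compute (G \ add) ∪ pre:
  G ∩ del = {}  (empty — regression defined)
  G \ add = {at(lab), open(d_kitchen_bay), open(d_lab_kitchen)} \ {open(d_lab_kitchen)} = {at(lab), open(d_kitchen_bay)}
  ∪ pre   = {at(lab), open(d_kitchen_bay)} ∪ {have(k4), locked(d_lab_kitchen)}
          = {at(lab), have(k4), locked(d_lab_kitchen), open(d_kitchen_bay)}

== RESULT ==
["at(lab)", "have(k4)", "locked(d_lab_kitchen)", "open(d_kitchen_bay)"]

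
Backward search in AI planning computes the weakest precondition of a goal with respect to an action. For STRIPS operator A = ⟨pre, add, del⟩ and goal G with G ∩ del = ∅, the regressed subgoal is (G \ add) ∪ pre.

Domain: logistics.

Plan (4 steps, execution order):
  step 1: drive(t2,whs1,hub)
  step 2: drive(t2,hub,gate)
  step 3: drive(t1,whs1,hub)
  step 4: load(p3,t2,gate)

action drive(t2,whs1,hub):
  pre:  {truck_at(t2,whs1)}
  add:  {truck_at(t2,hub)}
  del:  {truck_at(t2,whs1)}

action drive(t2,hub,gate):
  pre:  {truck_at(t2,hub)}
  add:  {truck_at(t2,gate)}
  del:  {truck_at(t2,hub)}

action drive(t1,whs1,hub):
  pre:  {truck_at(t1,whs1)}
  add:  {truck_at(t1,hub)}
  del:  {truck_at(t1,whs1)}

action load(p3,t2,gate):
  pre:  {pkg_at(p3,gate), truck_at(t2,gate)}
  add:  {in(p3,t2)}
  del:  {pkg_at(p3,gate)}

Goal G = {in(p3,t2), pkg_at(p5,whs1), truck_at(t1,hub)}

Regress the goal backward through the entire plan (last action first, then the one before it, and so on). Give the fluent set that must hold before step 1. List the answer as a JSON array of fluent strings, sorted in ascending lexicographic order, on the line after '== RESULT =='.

Work backward from the goal:
  through step 4 (load(p3,t2,gate)): drop {in(p3,t2)}, keep {pkg_at(p5,whs1), truck_at(t1,hub)}, require {pkg_at(p3,gate), truck_at(t2,gate)}
    → {pkg_at(p3,gate), pkg_at(p5,whs1), truck_at(t1,hub), truck_at(t2,gate)}
  through step 3 (drive(t1,whs1,hub)): drop {truck_at(t1,hub)}, keep {pkg_at(p3,gate), pkg_at(p5,whs1), truck_at(t2,gate)}, require {truck_at(t1,whs1)}
    → {pkg_at(p3,gate), pkg_at(p5,whs1), truck_at(t1,whs1), truck_at(t2,gate)}
  through step 2 (drive(t2,hub,gate)): drop {truck_at(t2,gate)}, keep {pkg_at(p3,gate), pkg_at(p5,whs1), truck_at(t1,whs1)}, require {truck_at(t2,hub)}
    → {pkg_at(p3,gate), pkg_at(p5,whs1), truck_at(t1,whs1), truck_at(t2,hub)}
  through step 1 (drive(t2,whs1,hub)): drop {truck_at(t2,hub)}, keep {pkg_at(p3,gate), pkg_at(p5,whs1), truck_at(t1,whs1)}, require {truck_at(t2,whs1)}
    → {pkg_at(p3,gate), pkg_at(p5,whs1), truck_at(t1,whs1), truck_at(t2,whs1)}

== RESULT ==
["pkg_at(p3,gate)", "pkg_at(p5,whs1)", "truck_at(t1,whs1)", "truck_at(t2,whs1)"]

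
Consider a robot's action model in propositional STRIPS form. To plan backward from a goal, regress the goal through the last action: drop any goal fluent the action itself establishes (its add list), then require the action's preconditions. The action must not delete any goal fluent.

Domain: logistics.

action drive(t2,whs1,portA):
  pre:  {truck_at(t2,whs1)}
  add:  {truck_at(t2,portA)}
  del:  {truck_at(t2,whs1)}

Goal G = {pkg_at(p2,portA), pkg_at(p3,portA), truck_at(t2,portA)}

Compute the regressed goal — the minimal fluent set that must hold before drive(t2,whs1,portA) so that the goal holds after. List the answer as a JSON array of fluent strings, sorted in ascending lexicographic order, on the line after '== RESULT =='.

Compute (G \ add) ∪ pre:
  G ∩ del = {}  (empty — regression defined)
  G \ add = {pkg_at(p2,portA), pkg_at(p3,portA), truck_at(t2,portA)} \ {truck_at(t2,portA)} = {pkg_at(p2,portA), pkg_at(p3,portA)}
  ∪ pre   = {pkg_at(p2,portA), pkg_at(p3,portA)} ∪ {truck_at(t2,whs1)}
          = {pkg_at(p2,portA), pkg_at(p3,portA), truck_at(t2,whs1)}

== RESULT ==
["pkg_at(p2,portA)", "pkg_at(p3,portA)", "truck_at(t2,whs1)"]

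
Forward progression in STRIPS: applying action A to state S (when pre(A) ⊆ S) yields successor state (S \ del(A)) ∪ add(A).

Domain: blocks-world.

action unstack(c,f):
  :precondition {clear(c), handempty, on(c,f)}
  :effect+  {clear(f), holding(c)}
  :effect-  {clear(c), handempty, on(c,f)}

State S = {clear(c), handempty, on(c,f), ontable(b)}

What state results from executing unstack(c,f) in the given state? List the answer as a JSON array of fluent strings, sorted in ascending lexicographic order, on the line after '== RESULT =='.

Progress:
  pre ⊆ S: {clear(c), handempty, on(c,f)} ⊆ S  — applicable
  S \ del = {ontable(b)}
  ∪ add   = {clear(f), holding(c), ontable(b)}

== RESULT ==
["clear(f)", "holding(c)", "ontable(b)"]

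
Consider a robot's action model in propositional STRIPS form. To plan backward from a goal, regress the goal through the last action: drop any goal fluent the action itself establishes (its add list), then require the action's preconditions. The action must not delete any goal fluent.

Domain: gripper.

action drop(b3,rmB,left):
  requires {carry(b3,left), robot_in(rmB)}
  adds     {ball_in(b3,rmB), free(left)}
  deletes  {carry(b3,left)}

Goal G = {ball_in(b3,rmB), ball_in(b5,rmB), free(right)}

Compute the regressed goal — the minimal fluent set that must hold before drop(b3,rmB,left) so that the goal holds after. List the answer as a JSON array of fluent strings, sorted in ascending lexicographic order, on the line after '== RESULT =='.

Regress:
  G ∩ del = {}  (empty — regression defined)
  G \ add = {ball_in(b3,rmB), ball_in(b5,rmB), free(right)} \ {ball_in(b3,rmB), free(left)} = {ball_in(b5,rmB), free(right)}
  ∪ pre   = {ball_in(b5,rmB), free(right)} ∪ {carry(b3,left), robot_in(rmB)}
          = {ball_in(b5,rmB), carry(b3,left), free(right), robot_in(rmB)}

== RESULT ==
["ball_in(b5,rmB)", "carry(b3,left)", "free(right)", "robot_in(rmB)"]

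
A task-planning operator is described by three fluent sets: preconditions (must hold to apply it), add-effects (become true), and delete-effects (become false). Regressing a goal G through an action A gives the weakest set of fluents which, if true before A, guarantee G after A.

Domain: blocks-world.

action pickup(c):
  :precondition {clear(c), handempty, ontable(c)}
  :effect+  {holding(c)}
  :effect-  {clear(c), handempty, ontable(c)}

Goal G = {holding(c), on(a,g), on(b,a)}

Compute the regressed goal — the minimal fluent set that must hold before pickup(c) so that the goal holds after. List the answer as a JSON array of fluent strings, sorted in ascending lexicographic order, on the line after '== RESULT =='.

Compute (G \ add) ∪ pre:
  G ∩ del = {}  (empty — regression defined)
  G \ add = {holding(c), on(a,g), on(b,a)} \ {holding(c)} = {on(a,g), on(b,a)}
  ∪ pre   = {on(a,g), on(b,a)} ∪ {clear(c), handempty, ontable(c)}
          = {clear(c), handempty, on(a,g), on(b,a), ontable(c)}

== RESULT ==
["clear(c)", "handempty", "on(a,g)", "on(b,a)", "ontable(c)"]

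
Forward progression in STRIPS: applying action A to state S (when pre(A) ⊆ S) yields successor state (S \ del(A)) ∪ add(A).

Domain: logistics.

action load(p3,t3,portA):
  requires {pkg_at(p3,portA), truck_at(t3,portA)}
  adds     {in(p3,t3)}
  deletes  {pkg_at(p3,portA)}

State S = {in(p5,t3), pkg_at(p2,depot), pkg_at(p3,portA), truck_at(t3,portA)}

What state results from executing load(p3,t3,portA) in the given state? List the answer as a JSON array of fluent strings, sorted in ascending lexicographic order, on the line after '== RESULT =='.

Compute (S \ del) ∪ add:
  pre ⊆ S: {pkg_at(p3,portA), truck_at(t3,portA)} ⊆ S  — applicable
  S \ del = {in(p5,t3), pkg_at(p2,depot), truck_at(t3,portA)}
  ∪ add   = {in(p3,t3), in(p5,t3), pkg_at(p2,depot), truck_at(t3,portA)}

== RESULT ==
["in(p3,t3)", "in(p5,t3)", "pkg_at(p2,depot)", "truck_at(t3,portA)"]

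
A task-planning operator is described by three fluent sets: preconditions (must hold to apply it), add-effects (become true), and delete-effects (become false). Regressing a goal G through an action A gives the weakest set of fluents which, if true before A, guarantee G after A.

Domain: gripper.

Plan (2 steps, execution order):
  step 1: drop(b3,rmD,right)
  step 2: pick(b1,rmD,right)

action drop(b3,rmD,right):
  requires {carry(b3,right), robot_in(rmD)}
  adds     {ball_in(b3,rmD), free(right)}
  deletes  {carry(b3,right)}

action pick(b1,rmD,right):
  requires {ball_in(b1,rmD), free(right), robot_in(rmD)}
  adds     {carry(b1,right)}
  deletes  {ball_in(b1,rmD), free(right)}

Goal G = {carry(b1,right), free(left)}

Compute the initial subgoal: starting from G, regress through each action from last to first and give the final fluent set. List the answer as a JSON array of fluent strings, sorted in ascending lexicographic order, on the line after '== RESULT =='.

Work backward from the goal:
  through step 2 (pick(b1,rmD,right)): drop {carry(b1,right)}, keep {free(left)}, require {ball_in(b1,rmD), free(right), robot_in(rmD)}
    → {ball_in(b1,rmD), free(left), free(right), robot_in(rmD)}
  through step 1 (drop(b3,rmD,right)): drop {free(right)}, keep {ball_in(b1,rmD), free(left), robot_in(rmD)}, require {carry(b3,right), robot_in(rmD)}
    → {ball_in(b1,rmD), carry(b3,right), free(left), robot_in(rmD)}

== RESULT ==
["ball_in(b1,rmD)", "carry(b3,right)", "free(left)", "robot_in(rmD)"]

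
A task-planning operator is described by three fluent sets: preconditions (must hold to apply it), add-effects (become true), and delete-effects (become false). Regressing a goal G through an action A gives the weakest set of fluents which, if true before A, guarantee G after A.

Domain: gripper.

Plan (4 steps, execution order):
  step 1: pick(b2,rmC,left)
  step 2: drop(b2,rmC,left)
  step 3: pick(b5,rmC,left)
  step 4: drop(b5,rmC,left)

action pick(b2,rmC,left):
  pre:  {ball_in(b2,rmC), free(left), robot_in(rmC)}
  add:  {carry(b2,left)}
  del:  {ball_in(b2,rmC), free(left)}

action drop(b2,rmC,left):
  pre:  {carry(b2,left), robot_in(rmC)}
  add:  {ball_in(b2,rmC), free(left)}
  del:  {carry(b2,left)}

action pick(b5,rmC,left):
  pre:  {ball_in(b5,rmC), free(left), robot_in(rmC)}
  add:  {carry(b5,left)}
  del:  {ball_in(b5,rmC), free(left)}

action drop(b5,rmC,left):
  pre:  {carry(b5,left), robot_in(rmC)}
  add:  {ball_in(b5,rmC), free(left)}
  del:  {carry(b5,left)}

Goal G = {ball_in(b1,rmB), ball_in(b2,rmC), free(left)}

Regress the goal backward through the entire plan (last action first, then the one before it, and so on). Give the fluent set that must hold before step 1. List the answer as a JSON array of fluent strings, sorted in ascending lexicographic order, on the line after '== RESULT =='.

Work backward from the goal:
  through step 4 (drop(b5,rmC,left)): drop {free(left)}, keep {ball_in(b1,rmB), ball_in(b2,rmC)}, require {carry(b5,left), robot_in(rmC)}
    → {ball_in(b1,rmB), ball_in(b2,rmC), carry(b5,left), robot_in(rmC)}
  through step 3 (pick(b5,rmC,left)): drop {carry(b5,left)}, keep {ball_in(b1,rmB), ball_in(b2,rmC), robot_in(rmC)}, require {ball_in(b5,rmC), free(left), robot_in(rmC)}
    → {ball_in(b1,rmB), ball_in(b2,rmC), ball_in(b5,rmC), free(left), robot_in(rmC)}
  through step 2 (drop(b2,rmC,left)): drop {ball_in(b2,rmC), free(left)}, keep {ball_in(b1,rmB), ball_in(b5,rmC), robot_in(rmC)}, require {carry(b2,left), robot_in(rmC)}
    → {ball_in(b1,rmB), ball_in(b5,rmC), carry(b2,left), robot_in(rmC)}
  through step 1 (pick(b2,rmC,left)): drop {carry(b2,left)}, keep {ball_in(b1,rmB), ball_in(b5,rmC), robot_in(rmC)}, require {ball_in(b2,rmC), free(left), robot_in(rmC)}
    → {ball_in(b1,rmB), ball_in(b2,rmC), ball_in(b5,rmC), free(left), robot_in(rmC)}

== RESULT ==
["ball_in(b1,rmB)", "ball_in(b2,rmC)", "ball_in(b5,rmC)", "free(left)", "robot_in(rmC)"]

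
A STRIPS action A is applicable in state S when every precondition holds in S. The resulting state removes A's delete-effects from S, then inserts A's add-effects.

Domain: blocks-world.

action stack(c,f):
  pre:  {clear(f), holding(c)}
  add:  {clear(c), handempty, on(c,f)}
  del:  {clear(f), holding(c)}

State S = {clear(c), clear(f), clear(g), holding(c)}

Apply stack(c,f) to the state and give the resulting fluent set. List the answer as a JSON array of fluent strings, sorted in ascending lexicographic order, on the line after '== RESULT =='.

Progress:
  pre ⊆ S: {clear(f), holding(c)} ⊆ S  — applicable
  S \ del = {clear(c), clear(g)}
  ∪ add   = {clear(c), clear(g), handempty, on(c,f)}

== RESULT ==
["clear(c)", "clear(g)", "handempty", "on(c,f)"]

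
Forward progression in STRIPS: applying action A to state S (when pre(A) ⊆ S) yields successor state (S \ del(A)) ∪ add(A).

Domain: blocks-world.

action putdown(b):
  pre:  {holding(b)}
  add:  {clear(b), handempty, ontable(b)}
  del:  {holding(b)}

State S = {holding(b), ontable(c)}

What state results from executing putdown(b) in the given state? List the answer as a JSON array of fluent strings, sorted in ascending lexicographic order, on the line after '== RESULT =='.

Compute (S \ del) ∪ add:
  pre ⊆ S: {holding(b)} ⊆ S  — applicable
  S \ del = {ontable(c)}
  ∪ add   = {clear(b), handempty, ontable(b), ontable(c)}

== RESULT ==
["clear(b)", "handempty", "ontable(b)", "ontable(c)"]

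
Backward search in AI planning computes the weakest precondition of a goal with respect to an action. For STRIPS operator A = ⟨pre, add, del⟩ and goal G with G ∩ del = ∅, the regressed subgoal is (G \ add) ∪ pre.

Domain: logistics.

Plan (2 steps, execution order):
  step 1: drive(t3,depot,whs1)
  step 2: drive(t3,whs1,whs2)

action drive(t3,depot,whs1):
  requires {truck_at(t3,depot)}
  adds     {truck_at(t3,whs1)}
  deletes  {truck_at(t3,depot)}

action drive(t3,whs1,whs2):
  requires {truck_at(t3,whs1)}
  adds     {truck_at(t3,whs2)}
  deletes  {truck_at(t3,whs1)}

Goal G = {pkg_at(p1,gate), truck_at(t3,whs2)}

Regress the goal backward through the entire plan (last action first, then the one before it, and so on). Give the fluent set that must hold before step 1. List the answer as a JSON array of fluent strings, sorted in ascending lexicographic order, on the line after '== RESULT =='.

Regress step by step:
  through step 2 (drive(t3,whs1,whs2)): drop {truck_at(t3,whs2)}, keep {pkg_at(p1,gate)}, require {truck_at(t3,whs1)}
    → {pkg_at(p1,gate), truck_at(t3,whs1)}
  through step 1 (drive(t3,depot,whs1)): drop {truck_at(t3,whs1)}, keep {pkg_at(p1,gate)}, require {truck_at(t3,depot)}
    → {pkg_at(p1,gate), truck_at(t3,depot)}

== RESULT ==
["pkg_at(p1,gate)", "truck_at(t3,depot)"]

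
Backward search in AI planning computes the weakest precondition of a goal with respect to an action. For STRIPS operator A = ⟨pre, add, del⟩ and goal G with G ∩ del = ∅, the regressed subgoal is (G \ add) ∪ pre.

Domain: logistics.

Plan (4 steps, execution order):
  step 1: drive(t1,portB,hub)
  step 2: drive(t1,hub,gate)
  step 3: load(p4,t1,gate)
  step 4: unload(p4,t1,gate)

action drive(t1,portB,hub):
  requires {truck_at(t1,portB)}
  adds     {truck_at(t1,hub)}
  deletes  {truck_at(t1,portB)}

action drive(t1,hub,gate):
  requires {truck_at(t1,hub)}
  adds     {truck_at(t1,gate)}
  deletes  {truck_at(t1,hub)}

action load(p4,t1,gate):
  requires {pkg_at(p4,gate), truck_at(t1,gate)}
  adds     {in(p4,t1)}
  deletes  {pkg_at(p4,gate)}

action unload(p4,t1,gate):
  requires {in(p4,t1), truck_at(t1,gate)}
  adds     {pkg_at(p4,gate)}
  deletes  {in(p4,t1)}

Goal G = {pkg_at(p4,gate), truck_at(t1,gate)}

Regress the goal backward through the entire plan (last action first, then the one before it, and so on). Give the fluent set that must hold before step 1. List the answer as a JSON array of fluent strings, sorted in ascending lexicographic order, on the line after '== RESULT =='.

Work backward from the goal:
  through step 4 (unload(p4,t1,gate)): drop {pkg_at(p4,gate)}, keep {truck_at(t1,gate)}, require {in(p4,t1), truck_at(t1,gate)}
    → {in(p4,t1), truck_at(t1,gate)}
  through step 3 (load(p4,t1,gate)): drop {in(p4,t1)}, keep {truck_at(t1,gate)}, require {pkg_at(p4,gate), truck_at(t1,gate)}
    → {pkg_at(p4,gate), truck_at(t1,gate)}
  through step 2 (drive(t1,hub,gate)): drop {truck_at(t1,gate)}, keep {pkg_at(p4,gate)}, require {truck_at(t1,hub)}
    → {pkg_at(p4,gate), truck_at(t1,hub)}
  through step 1 (drive(t1,portB,hub)): drop {truck_at(t1,hub)}, keep {pkg_at(p4,gate)}, require {truck_at(t1,portB)}
    → {pkg_at(p4,gate), truck_at(t1,portB)}

== RESULT ==
["pkg_at(p4,gate)", "truck_at(t1,portB)"]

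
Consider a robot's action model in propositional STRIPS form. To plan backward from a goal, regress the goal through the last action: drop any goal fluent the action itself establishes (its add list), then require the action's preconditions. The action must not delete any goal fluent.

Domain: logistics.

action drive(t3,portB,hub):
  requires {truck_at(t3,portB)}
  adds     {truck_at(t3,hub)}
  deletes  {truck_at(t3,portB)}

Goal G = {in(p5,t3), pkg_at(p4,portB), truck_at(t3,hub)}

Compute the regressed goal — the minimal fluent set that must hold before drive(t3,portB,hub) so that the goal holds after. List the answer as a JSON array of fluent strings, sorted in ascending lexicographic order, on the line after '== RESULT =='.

Regress:
  G ∩ del = {}  (empty — regression defined)
  G \ add = {in(p5,t3), pkg_at(p4,portB), truck_at(t3,hub)} \ {truck_at(t3,hub)} = {in(p5,t3), pkg_at(p4,portB)}
  ∪ pre   = {in(p5,t3), pkg_at(p4,portB)} ∪ {truck_at(t3,portB)}
          = {in(p5,t3), pkg_at(p4,portB), truck_at(t3,portB)}

== RESULT ==
["in(p5,t3)", "pkg_at(p4,portB)", "truck_at(t3,portB)"]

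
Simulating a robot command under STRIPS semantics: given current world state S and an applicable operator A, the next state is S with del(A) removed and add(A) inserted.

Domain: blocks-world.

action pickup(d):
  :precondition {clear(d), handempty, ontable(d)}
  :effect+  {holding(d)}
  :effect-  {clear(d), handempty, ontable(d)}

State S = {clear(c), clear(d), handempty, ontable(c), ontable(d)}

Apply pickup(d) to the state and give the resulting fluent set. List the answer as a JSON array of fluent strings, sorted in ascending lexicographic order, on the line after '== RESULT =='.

Progress:
  pre ⊆ S: {clear(d), handempty, ontable(d)} ⊆ S  — applicable
  S \ del = {clear(c), ontable(c)}
  ∪ add   = {clear(c), holding(d), ontable(c)}

== RESULT ==
["clear(c)", "holding(d)", "ontable(c)"]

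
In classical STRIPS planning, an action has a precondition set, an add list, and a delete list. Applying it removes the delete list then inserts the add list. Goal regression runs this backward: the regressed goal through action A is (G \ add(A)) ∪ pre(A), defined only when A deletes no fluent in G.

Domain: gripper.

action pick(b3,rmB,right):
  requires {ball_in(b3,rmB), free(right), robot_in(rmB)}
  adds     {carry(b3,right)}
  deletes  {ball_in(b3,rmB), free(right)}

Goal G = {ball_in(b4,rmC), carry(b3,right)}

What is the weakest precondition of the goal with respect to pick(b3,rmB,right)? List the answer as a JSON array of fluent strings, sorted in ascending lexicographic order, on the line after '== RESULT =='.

Regress:
  G ∩ del = {}  (empty — regression defined)
  G \ add = {ball_in(b4,rmC), carry(b3,right)} \ {carry(b3,right)} = {ball_in(b4,rmC)}
  ∪ pre   = {ball_in(b4,rmC)} ∪ {ball_in(b3,rmB), free(right), robot_in(rmB)}
          = {ball_in(b3,rmB), ball_in(b4,rmC), free(right), robot_in(rmB)}

== RESULT ==
["ball_in(b3,rmB)", "ball_in(b4,rmC)", "free(right)", "robot_in(rmB)"]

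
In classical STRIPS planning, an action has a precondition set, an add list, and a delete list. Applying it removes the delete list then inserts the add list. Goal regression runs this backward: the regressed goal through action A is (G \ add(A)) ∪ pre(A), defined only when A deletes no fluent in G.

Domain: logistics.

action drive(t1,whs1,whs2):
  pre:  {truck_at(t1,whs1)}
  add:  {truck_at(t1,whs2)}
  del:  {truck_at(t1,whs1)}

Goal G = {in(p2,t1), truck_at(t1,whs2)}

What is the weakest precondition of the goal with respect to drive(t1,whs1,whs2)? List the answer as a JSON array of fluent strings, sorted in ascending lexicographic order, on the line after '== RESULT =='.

Regress:
  G ∩ del = {}  (empty — regression defined)
  G \ add = {in(p2,t1), truck_at(t1,whs2)} \ {truck_at(t1,whs2)} = {in(p2,t1)}
  ∪ pre   = {in(p2,t1)} ∪ {truck_at(t1,whs1)}
          = {in(p2,t1), truck_at(t1,whs1)}

== RESULT ==
["in(p2,t1)", "truck_at(t1,whs1)"]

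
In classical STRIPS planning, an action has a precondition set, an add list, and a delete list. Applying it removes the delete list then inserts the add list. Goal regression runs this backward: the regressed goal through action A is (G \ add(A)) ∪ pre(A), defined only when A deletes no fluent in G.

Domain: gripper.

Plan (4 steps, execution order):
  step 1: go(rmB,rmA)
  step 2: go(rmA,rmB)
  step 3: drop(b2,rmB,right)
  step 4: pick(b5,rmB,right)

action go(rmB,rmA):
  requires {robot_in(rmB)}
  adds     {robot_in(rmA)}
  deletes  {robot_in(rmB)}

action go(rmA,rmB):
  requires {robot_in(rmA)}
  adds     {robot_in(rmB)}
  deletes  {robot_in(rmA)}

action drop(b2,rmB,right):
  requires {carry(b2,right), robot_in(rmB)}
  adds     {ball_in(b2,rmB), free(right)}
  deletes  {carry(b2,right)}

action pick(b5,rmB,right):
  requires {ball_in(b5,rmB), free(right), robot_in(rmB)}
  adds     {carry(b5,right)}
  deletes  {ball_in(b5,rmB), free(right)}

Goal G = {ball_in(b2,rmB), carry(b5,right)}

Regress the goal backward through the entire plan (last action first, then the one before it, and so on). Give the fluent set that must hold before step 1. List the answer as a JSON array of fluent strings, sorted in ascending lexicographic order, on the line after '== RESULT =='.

Work backward from the goal:
  through step 4 (pick(b5,rmB,right)): drop {carry(b5,right)}, keep {ball_in(b2,rmB)}, require {ball_in(b5,rmB), free(right), robot_in(rmB)}
    → {ball_in(b2,rmB), ball_in(b5,rmB), free(right), robot_in(rmB)}
  through step 3 (drop(b2,rmB,right)): drop {ball_in(b2,rmB), free(right)}, keep {ball_in(b5,rmB), robot_in(rmB)}, require {carry(b2,right), robot_in(rmB)}
    → {ball_in(b5,rmB), carry(b2,right), robot_in(rmB)}
  through step 2 (go(rmA,rmB)): drop {robot_in(rmB)}, keep {ball_in(b5,rmB), carry(b2,right)}, require {robot_in(rmA)}
    → {ball_in(b5,rmB), carry(b2,right), robot_in(rmA)}
  through step 1 (go(rmB,rmA)): drop {robot_in(rmA)}, keep {ball_in(b5,rmB), carry(b2,right)}, require {robot_in(rmB)}
    → {ball_in(b5,rmB), carry(b2,right), robot_in(rmB)}

== RESULT ==
["ball_in(b5,rmB)", "carry(b2,right)", "robot_in(rmB)"]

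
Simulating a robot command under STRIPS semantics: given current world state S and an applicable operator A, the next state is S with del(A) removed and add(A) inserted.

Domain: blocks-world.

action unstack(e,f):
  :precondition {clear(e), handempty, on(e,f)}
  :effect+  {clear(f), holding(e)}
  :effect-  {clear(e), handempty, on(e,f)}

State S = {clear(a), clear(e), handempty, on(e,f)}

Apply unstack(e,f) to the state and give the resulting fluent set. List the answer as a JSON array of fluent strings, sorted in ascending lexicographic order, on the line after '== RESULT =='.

Compute (S \ del) ∪ add:
  pre ⊆ S: {clear(e), handempty, on(e,f)} ⊆ S  — applicable
  S \ del = {clear(a)}
  ∪ add   = {clear(a), clear(f), holding(e)}

== RESULT ==
["clear(a)", "clear(f)", "holding(e)"]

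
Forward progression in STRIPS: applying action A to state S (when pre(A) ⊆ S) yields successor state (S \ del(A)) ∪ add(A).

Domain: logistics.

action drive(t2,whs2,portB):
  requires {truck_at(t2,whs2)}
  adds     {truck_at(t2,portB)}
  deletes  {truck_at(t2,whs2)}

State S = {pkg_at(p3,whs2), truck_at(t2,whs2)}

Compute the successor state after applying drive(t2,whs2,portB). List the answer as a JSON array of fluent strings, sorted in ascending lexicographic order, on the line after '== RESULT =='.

Progress:
  pre ⊆ S: {truck_at(t2,whs2)} ⊆ S  — applicable
  S \ del = {pkg_at(p3,whs2)}
  ∪ add   = {pkg_at(p3,whs2), truck_at(t2,portB)}

== RESULT ==
["pkg_at(p3,whs2)", "truck_at(t2,portB)"]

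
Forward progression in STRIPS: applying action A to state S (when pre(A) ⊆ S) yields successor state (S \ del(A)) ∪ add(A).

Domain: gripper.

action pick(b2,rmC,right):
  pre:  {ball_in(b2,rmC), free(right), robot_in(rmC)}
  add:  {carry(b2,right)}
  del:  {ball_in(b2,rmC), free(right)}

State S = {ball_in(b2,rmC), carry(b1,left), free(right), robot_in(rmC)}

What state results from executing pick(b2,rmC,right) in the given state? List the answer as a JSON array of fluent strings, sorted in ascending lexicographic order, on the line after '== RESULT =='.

Progress:
  pre ⊆ S: {ball_in(b2,rmC), free(right), robot_in(rmC)} ⊆ S  — applicable
  S \ del = {carry(b1,left), robot_in(rmC)}
  ∪ add   = {carry(b1,left), carry(b2,right), robot_in(rmC)}

== RESULT ==
["carry(b1,left)", "carry(b2,right)", "robot_in(rmC)"]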